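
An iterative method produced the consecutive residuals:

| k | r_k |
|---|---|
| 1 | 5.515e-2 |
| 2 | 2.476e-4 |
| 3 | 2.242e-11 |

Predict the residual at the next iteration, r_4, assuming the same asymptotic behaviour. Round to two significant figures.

First estimate the order: p ≈ ln(r_3/r_2) / ln(r_2/r_1) = ln(2.242e-11/2.476e-4)/ln(2.476e-4/5.515e-2) = ln(9.05493e-08)/ln(0.00448957) ≈ 2.9999.
Then r_4 ≈ r_3·(r_3/r_2)^p = 2.242e-11·(9.05493e-08)^2.9999 = 2.242e-11·7.43635e-22 ≈ 1.667e-32.

1.7e-32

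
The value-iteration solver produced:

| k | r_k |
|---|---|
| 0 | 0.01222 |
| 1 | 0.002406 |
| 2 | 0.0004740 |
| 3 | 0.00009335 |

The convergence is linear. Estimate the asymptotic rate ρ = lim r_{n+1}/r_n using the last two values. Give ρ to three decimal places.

ρ ≈ r_3/r_2 = 0.00009335/0.0004740 = 0.19694

0.197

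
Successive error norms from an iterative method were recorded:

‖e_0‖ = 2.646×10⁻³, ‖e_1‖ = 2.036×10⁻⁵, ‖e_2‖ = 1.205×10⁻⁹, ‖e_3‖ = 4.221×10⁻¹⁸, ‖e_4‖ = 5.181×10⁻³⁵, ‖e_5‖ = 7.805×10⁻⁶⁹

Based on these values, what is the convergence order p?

Consecutive ratios: ‖e_5‖/‖e_4‖ = 7.805×10⁻⁶⁹/5.181×10⁻³⁵ = 1.50647e-34, ‖e_4‖/‖e_3‖ = 5.181×10⁻³⁵/4.221×10⁻¹⁸ = 1.22743e-17.
p ≈ ln(1.50647e-34)/ln(1.22743e-17) = -77.8781/-38.9390 ≈ 2.00.
So the convergence is quadratic (order 2).

2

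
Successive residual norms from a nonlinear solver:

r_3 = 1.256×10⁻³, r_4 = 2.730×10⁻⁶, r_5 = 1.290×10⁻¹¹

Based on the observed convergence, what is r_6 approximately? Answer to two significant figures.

First estimate the order: p ≈ ln(r_5/r_4) / ln(r_4/r_3) = ln(1.290×10⁻¹¹/2.730×10⁻⁶)/ln(2.730×10⁻⁶/1.256×10⁻³) = ln(4.72527e-06)/ln(0.00217357) ≈ 2.0000.
Then r_6 ≈ r_5·(r_5/r_4)^p = 1.290×10⁻¹¹·(4.72527e-06)^2.0000 = 1.290×10⁻¹¹·2.23282e-11 ≈ 2.88e-22.

2.9e-22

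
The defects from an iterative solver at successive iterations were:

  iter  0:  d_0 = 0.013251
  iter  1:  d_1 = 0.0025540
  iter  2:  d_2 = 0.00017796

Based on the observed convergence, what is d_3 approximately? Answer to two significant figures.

First estimate the order: p ≈ ln(d_2/d_1) / ln(d_1/d_0) = ln(0.00017796/0.0025540)/ln(0.0025540/0.013251) = ln(0.0696789)/ln(0.19274) ≈ 1.6180.
Then d_3 ≈ d_2·(d_2/d_1)^p = 0.00017796·(0.0696789)^1.6180 = 0.00017796·0.0134319 ≈ 2.39e-06.

2.4e-6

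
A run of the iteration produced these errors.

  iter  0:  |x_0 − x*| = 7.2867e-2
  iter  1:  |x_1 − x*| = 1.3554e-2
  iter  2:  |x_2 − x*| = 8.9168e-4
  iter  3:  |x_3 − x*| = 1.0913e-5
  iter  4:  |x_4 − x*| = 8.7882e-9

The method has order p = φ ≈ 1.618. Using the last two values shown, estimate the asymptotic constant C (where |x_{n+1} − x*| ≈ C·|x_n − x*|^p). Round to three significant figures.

0.939

C ≈ |x_4 − x*| / |x_3 − x*|^1.618
  = 8.7882e-9 / (1.0913e-5)^1.618
  = 8.7882e-9 / 9.36254e-09 ≈ 0.93866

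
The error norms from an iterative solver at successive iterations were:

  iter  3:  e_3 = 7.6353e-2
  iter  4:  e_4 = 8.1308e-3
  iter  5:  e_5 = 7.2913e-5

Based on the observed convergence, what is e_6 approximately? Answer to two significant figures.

3.6e-9

First estimate the order: p ≈ ln(e_5/e_4) / ln(e_4/e_3) = ln(7.2913e-5/8.1308e-3)/ln(8.1308e-3/7.6353e-2) = ln(0.00896751)/ln(0.10649) ≈ 2.1048.
Then e_6 ≈ e_5·(e_5/e_4)^p = 7.2913e-5·(0.00896751)^2.1048 = 7.2913e-5·4.90663e-05 ≈ 3.578e-09.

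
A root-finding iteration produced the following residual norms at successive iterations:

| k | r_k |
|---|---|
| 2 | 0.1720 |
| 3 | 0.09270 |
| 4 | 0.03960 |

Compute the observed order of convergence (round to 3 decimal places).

p ≈ ln(r_4/r_3) / ln(r_3/r_2)
  = ln(0.03960/0.09270) / ln(0.09270/0.1720)
  = ln(0.427184) / ln(0.538953)
  = -0.850540 / -0.618127 ≈ 1.375996

1.376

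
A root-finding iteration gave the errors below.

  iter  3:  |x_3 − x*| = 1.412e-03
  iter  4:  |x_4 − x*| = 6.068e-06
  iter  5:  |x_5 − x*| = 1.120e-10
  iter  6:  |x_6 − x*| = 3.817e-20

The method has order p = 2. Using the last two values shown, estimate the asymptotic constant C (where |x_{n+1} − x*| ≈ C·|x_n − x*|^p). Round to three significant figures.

3.04

C ≈ |x_6 − x*| / |x_5 − x*|^2
  = 3.817e-20 / (1.120e-10)^2
  = 3.817e-20 / 1.2544e-20 ≈ 3.0429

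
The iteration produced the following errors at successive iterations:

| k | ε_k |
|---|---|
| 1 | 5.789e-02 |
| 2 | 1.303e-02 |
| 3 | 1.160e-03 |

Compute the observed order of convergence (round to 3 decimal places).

p ≈ ln(ε_3/ε_2) / ln(ε_2/ε_1)
  = ln(1.160e-03/1.303e-02) / ln(1.303e-02/5.789e-02)
  = ln(0.0890253) / ln(0.225082)
  = -2.418835 / -1.491290 ≈ 1.621975

1.622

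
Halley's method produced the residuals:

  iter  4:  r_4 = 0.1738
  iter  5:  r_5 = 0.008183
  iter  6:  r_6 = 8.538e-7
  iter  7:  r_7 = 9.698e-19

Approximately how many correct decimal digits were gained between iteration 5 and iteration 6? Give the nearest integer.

4

Digits gained ≈ log₁₀(r_5/r_6) = log₁₀(0.008183/8.538e-7) = log₁₀(9584.21) ≈ 3.982.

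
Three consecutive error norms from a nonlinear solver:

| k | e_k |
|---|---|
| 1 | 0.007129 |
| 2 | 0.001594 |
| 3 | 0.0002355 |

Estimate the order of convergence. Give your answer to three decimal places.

p ≈ ln(e_3/e_2) / ln(e_2/e_1)
  = ln(0.0002355/0.001594) / ln(0.001594/0.007129)
  = ln(0.147742) / ln(0.223594)
  = -1.912288 / -1.497923 ≈ 1.276626

1.277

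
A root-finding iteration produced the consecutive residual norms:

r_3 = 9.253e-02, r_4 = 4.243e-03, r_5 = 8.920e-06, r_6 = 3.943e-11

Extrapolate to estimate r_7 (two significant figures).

7.7e-22

First estimate the order: p ≈ ln(r_6/r_5) / ln(r_5/r_4) = ln(3.943e-11/8.920e-06)/ln(8.920e-06/4.243e-03) = ln(4.4204e-06)/ln(0.00210229) ≈ 2.0000.
Then r_7 ≈ r_6·(r_6/r_5)^p = 3.943e-11·(4.4204e-06)^2.0000 = 3.943e-11·1.95399e-11 ≈ 7.705e-22.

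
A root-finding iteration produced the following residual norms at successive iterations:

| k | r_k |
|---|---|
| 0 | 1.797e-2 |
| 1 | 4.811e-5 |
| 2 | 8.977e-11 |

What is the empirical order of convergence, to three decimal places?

2.227

p ≈ ln(r_2/r_1) / ln(r_1/r_0)
  = ln(8.977e-11/4.811e-5) / ln(4.811e-5/1.797e-2)
  = ln(1.86593e-06) / ln(0.00267724)
  = -13.191751 / -5.922969 ≈ 2.227219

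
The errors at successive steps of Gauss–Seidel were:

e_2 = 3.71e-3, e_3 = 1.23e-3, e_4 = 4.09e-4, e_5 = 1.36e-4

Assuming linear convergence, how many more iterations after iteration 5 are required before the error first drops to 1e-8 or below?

Rate ρ ≈ e_5/e_4 = 1.36e-4/4.09e-4 = 0.3325.
After j more steps, e_{5+j} ≈ 1.36e-4·ρ^j; need ρ^j ≤ 1e-8/1.36e-4 = 7.35294e-05.
j ≥ ln(7.35294e-05)/ln(0.3325) = -9.5178/-1.10112 = 8.644.
So 9 more iterations are needed.

9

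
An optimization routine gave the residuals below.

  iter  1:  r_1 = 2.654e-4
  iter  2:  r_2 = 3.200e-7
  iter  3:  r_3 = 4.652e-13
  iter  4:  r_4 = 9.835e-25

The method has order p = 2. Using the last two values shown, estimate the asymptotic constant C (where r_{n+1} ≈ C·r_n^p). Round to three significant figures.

4.54

C ≈ r_4 / r_3^2
  = 9.835e-25 / (4.652e-13)^2
  = 9.835e-25 / 2.16411e-25 ≈ 4.5446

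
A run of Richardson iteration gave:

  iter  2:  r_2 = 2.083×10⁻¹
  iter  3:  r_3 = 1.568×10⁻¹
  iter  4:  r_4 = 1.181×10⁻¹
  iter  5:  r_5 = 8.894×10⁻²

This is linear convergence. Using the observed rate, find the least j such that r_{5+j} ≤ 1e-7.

49

Rate ρ ≈ r_5/r_4 = 8.894×10⁻²/1.181×10⁻¹ = 0.7531.
After j more steps, r_{5+j} ≈ 8.894×10⁻²·ρ^j; need ρ^j ≤ 1e-7/8.894×10⁻² = 1.12435e-06.
j ≥ ln(1.12435e-06)/ln(0.7531) = -13.6983/-0.28356 = 48.308.
So 49 more iterations are needed.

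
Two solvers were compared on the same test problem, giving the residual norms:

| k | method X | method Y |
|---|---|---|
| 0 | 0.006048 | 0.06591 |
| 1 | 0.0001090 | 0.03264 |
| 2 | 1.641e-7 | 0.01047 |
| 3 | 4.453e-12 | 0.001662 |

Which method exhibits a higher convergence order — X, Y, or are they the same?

same

Method X: p ≈ ln(4.453e-12/1.641e-7)/ln(1.641e-7/0.0001090) ≈ 1.62.
Method Y: p ≈ ln(0.001662/0.01047)/ln(0.01047/0.03264) ≈ 1.62.
Both orders ≈ 1.6 — effectively the same.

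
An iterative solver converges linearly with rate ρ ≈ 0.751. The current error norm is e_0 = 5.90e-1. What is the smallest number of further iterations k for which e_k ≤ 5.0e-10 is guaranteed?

73

After k steps, e_k ≈ 5.90e-1·0.751^k.
Need 0.751^k ≤ 5.0e-10/5.90e-1 = 8.47458e-10.
k ≥ ln(8.47458e-10)/ln(0.751) = -20.8888/-0.28635 = 72.948.
Smallest integer k = 73.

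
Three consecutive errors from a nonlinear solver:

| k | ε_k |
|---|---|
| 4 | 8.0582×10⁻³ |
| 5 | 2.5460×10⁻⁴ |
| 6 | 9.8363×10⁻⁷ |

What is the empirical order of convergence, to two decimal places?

p ≈ ln(ε_6/ε_5) / ln(ε_5/ε_4)
  = ln(9.8363×10⁻⁷/2.5460×10⁻⁴) / ln(2.5460×10⁻⁴/8.0582×10⁻³)
  = ln(0.00386343) / ln(0.0315951)
  = -5.55620 / -3.45475 ≈ 1.60828

1.61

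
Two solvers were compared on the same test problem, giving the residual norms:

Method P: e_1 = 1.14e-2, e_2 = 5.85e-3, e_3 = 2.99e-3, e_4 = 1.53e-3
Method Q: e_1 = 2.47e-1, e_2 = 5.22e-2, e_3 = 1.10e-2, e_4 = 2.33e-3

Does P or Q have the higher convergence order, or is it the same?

same

Method P: p ≈ ln(1.53e-3/2.99e-3)/ln(2.99e-3/5.85e-3) ≈ 1.00.
Method Q: p ≈ ln(2.33e-3/1.10e-2)/ln(1.10e-2/5.22e-2) ≈ 1.00.
Both orders ≈ 1.0 — effectively the same.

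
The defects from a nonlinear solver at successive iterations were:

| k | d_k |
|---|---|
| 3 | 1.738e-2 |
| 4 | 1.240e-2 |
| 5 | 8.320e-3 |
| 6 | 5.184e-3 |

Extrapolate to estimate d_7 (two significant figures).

First estimate the order: p ≈ ln(d_6/d_5) / ln(d_5/d_4) = ln(5.184e-3/8.320e-3)/ln(8.320e-3/1.240e-2) = ln(0.623077)/ln(0.670968) ≈ 1.1856.
Then d_7 ≈ d_6·(d_6/d_5)^p = 5.184e-3·(0.623077)^1.1856 = 5.184e-3·0.570701 ≈ 0.002959.

3.0e-3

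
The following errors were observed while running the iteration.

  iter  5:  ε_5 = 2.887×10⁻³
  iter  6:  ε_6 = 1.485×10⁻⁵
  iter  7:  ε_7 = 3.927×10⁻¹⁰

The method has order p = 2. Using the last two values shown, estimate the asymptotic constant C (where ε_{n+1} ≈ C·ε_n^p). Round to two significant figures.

1.8

C ≈ ε_7 / ε_6^2
  = 3.927×10⁻¹⁰ / (1.485×10⁻⁵)^2
  = 3.927×10⁻¹⁰ / 2.20523e-10 ≈ 1.7808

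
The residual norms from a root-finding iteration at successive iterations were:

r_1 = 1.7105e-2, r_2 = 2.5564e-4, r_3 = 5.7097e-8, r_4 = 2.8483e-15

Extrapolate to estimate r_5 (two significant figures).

First estimate the order: p ≈ ln(r_4/r_3) / ln(r_3/r_2) = ln(2.8483e-15/5.7097e-8)/ln(5.7097e-8/2.5564e-4) = ln(4.98853e-08)/ln(0.000223349) ≈ 2.0000.
Then r_5 ≈ r_4·(r_4/r_3)^p = 2.8483e-15·(4.98853e-08)^2.0000 = 2.8483e-15·2.48854e-15 ≈ 7.088e-30.

7.1e-30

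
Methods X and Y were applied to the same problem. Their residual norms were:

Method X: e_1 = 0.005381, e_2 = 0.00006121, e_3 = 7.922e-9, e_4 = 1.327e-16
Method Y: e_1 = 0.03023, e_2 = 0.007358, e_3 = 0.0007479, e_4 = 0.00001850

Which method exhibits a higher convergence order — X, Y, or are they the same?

Method X: p ≈ ln(1.327e-16/7.922e-9)/ln(7.922e-9/0.00006121) ≈ 2.00.
Method Y: p ≈ ln(0.00001850/0.0007479)/ln(0.0007479/0.007358) ≈ 1.62.
Method X has the higher order (≈2.0 vs ≈1.6).

X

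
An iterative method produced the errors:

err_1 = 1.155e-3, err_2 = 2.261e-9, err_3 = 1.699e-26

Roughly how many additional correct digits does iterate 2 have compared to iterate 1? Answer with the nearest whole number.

Digits gained ≈ log₁₀(err_1/err_2) = log₁₀(1.155e-3/2.261e-9) = log₁₀(510836) ≈ 5.708.

6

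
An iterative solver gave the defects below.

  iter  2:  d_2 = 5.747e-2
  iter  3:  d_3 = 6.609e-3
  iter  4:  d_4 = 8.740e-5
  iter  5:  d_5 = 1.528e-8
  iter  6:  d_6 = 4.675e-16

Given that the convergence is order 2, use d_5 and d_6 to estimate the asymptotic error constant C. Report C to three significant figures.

2.00

C ≈ d_6 / d_5^2
  = 4.675e-16 / (1.528e-8)^2
  = 4.675e-16 / 2.33478e-16 ≈ 2.0023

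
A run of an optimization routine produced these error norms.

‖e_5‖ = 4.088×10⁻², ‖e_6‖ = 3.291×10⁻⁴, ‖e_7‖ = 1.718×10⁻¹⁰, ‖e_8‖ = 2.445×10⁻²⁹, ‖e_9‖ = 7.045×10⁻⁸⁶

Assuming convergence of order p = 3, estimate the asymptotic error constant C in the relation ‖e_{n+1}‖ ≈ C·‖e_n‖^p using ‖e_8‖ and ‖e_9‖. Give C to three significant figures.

4.82

C ≈ ‖e_9‖ / ‖e_8‖^3
  = 7.045×10⁻⁸⁶ / (2.445×10⁻²⁹)^3
  = 7.045×10⁻⁸⁶ / 1.46163e-86 ≈ 4.82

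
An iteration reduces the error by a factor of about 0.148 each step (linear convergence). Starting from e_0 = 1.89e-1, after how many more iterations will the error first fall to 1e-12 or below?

14

After k steps, e_k ≈ 1.89e-1·0.148^k.
Need 0.148^k ≤ 1e-12/1.89e-1 = 5.29101e-12.
k ≥ ln(5.29101e-12)/ln(0.148) = -25.9650/-1.91054 = 13.590.
Smallest integer k = 14.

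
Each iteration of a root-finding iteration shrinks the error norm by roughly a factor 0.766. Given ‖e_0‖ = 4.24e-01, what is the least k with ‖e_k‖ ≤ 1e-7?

58

After k steps, ‖e_k‖ ≈ 4.24e-01·0.766^k.
Need 0.766^k ≤ 1e-7/4.24e-01 = 2.35849e-07.
k ≥ ln(2.35849e-07)/ln(0.766) = -15.2601/-0.26657 = 57.246.
Smallest integer k = 58.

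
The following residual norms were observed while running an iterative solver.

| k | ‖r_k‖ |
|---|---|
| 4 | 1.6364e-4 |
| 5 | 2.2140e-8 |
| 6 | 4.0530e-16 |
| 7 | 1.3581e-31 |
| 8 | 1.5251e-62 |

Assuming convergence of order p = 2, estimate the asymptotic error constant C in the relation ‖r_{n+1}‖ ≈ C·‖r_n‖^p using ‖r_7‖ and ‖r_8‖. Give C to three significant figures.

C ≈ ‖r_8‖ / ‖r_7‖^2
  = 1.5251e-62 / (1.3581e-31)^2
  = 1.5251e-62 / 1.84444e-62 ≈ 0.82687

0.827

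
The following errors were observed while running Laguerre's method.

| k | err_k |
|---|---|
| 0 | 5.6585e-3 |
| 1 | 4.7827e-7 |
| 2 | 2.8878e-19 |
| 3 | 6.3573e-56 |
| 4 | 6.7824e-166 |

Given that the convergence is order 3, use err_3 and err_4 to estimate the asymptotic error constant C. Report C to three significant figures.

C ≈ err_4 / err_3^3
  = 6.7824e-166 / (6.3573e-56)^3
  = 6.7824e-166 / 2.56932e-166 ≈ 2.6398

2.64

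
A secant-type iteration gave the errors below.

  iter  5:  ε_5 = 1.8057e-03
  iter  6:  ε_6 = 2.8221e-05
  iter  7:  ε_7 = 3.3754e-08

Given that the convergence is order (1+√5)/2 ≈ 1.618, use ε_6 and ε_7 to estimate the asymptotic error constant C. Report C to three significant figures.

C ≈ ε_7 / ε_6^1.618
  = 3.3754e-08 / (2.8221e-05)^1.618
  = 3.3754e-08 / 4.35538e-08 ≈ 0.775

0.775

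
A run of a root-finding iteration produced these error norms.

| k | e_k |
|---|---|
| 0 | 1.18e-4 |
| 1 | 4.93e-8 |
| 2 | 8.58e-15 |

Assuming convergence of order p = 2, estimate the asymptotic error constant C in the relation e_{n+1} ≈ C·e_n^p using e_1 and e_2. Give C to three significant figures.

3.53

C ≈ e_2 / e_1^2
  = 8.58e-15 / (4.93e-8)^2
  = 8.58e-15 / 2.43049e-15 ≈ 3.5302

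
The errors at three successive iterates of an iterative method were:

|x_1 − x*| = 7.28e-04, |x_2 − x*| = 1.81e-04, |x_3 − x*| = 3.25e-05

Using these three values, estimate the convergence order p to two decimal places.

p ≈ ln(|x_3 − x*|/|x_2 − x*|) / ln(|x_2 − x*|/|x_1 − x*|)
  = ln(3.25e-05/1.81e-04) / ln(1.81e-04/7.28e-04)
  = ln(0.179558) / ln(0.248626)
  = -1.71726 / -1.39181 ≈ 1.23383

1.23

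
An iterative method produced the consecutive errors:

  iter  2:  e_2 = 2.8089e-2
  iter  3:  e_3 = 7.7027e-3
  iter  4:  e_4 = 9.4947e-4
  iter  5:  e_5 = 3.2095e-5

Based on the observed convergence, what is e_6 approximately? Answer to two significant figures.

1.3e-7

First estimate the order: p ≈ ln(e_5/e_4) / ln(e_4/e_3) = ln(3.2095e-5/9.4947e-4)/ln(9.4947e-4/7.7027e-3) = ln(0.0338031)/ln(0.123265) ≈ 1.6180.
Then e_6 ≈ e_5·(e_5/e_4)^p = 3.2095e-5·(0.0338031)^1.6180 = 3.2095e-5·0.00416727 ≈ 1.337e-07.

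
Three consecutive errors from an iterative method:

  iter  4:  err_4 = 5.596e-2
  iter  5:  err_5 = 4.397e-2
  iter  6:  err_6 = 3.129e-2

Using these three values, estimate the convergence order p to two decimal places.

1.41

p ≈ ln(err_6/err_5) / ln(err_5/err_4)
  = ln(3.129e-2/4.397e-2) / ln(4.397e-2/5.596e-2)
  = ln(0.711622) / ln(0.78574)
  = -0.34021 / -0.24113 ≈ 1.41090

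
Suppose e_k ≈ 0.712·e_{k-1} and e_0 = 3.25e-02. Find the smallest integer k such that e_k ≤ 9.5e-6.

24

After k steps, e_k ≈ 3.25e-02·0.712^k.
Need 0.712^k ≤ 9.5e-6/3.25e-02 = 0.000292308.
k ≥ ln(0.000292308)/ln(0.712) = -8.1377/-0.33968 = 23.957.
Smallest integer k = 24.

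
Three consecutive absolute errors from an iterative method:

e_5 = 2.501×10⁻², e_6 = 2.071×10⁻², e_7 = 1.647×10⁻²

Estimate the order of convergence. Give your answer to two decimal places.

p ≈ ln(e_7/e_6) / ln(e_6/e_5)
  = ln(1.647×10⁻²/2.071×10⁻²) / ln(2.071×10⁻²/2.501×10⁻²)
  = ln(0.795268) / ln(0.828069)
  = -0.22908 / -0.18866 ≈ 1.21425

1.21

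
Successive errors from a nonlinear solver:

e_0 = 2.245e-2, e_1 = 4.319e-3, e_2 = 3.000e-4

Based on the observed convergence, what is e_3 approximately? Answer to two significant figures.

4.0e-6

First estimate the order: p ≈ ln(e_2/e_1) / ln(e_1/e_0) = ln(3.000e-4/4.319e-3)/ln(4.319e-3/2.245e-2) = ln(0.0694605)/ln(0.192383) ≈ 1.6181.
Then e_3 ≈ e_2·(e_2/e_1)^p = 3.000e-4·(0.0694605)^1.6181 = 3.000e-4·0.0133603 ≈ 4.008e-06.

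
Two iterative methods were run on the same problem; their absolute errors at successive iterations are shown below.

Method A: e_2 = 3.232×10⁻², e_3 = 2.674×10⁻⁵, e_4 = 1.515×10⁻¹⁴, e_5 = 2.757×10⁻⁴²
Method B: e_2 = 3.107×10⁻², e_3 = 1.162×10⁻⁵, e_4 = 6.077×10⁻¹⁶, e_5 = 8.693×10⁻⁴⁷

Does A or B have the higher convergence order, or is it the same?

same

Method A: p ≈ ln(2.757×10⁻⁴²/1.515×10⁻¹⁴)/ln(1.515×10⁻¹⁴/2.674×10⁻⁵) ≈ 3.00.
Method B: p ≈ ln(8.693×10⁻⁴⁷/6.077×10⁻¹⁶)/ln(6.077×10⁻¹⁶/1.162×10⁻⁵) ≈ 3.00.
Both orders ≈ 3.0 — effectively the same.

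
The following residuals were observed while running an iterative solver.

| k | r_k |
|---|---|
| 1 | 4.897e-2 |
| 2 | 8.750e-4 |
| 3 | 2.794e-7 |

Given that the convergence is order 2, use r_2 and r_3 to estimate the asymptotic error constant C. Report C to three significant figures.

C ≈ r_3 / r_2^2
  = 2.794e-7 / (8.750e-4)^2
  = 2.794e-7 / 7.65625e-07 ≈ 0.36493

0.365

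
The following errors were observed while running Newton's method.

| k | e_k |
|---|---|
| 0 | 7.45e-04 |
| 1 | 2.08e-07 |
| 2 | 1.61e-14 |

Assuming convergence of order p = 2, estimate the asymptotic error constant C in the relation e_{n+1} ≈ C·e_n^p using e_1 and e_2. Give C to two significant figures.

C ≈ e_2 / e_1^2
  = 1.61e-14 / (2.08e-07)^2
  = 1.61e-14 / 4.3264e-14 ≈ 0.37213

0.37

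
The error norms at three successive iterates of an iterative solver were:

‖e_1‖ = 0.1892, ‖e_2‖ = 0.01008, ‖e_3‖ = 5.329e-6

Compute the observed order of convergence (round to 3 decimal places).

2.573

p ≈ ln(‖e_3‖/‖e_2‖) / ln(‖e_2‖/‖e_1‖)
  = ln(5.329e-6/0.01008) / ln(0.01008/0.1892)
  = ln(0.000528671) / ln(0.053277)
  = -7.545144 / -2.932251 ≈ 2.573158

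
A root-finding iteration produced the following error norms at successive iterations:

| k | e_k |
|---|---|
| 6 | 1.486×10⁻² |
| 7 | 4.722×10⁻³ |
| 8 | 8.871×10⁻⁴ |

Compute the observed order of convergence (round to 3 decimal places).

p ≈ ln(e_8/e_7) / ln(e_7/e_6)
  = ln(8.871×10⁻⁴/4.722×10⁻³) / ln(4.722×10⁻³/1.486×10⁻²)
  = ln(0.187865) / ln(0.317766)
  = -1.672032 / -1.146440 ≈ 1.458456

1.458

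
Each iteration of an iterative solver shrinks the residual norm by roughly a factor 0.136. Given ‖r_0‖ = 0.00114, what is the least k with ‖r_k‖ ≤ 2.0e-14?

13

After k steps, ‖r_k‖ ≈ 0.00114·0.136^k.
Need 0.136^k ≤ 2.0e-14/0.00114 = 1.75439e-11.
k ≥ ln(1.75439e-11)/ln(0.136) = -24.7663/-1.99510 = 12.414.
Smallest integer k = 13.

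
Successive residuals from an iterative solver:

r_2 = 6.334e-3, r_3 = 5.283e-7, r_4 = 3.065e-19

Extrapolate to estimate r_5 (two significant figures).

6.0e-56

First estimate the order: p ≈ ln(r_4/r_3) / ln(r_3/r_2) = ln(3.065e-19/5.283e-7)/ln(5.283e-7/6.334e-3) = ln(5.80163e-13)/ln(8.3407e-05) ≈ 3.0000.
Then r_5 ≈ r_4·(r_4/r_3)^p = 3.065e-19·(5.80163e-13)^3.0000 = 3.065e-19·1.95277e-37 ≈ 5.985e-56.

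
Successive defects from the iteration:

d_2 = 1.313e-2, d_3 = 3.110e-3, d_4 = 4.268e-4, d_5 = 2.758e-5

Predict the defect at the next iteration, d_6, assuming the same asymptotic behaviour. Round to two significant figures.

6.3e-7

First estimate the order: p ≈ ln(d_5/d_4) / ln(d_4/d_3) = ln(2.758e-5/4.268e-4)/ln(4.268e-4/3.110e-3) = ln(0.0646204)/ln(0.137235) ≈ 1.3792.
Then d_6 ≈ d_5·(d_5/d_4)^p = 2.758e-5·(0.0646204)^1.3792 = 2.758e-5·0.0228698 ≈ 6.307e-07.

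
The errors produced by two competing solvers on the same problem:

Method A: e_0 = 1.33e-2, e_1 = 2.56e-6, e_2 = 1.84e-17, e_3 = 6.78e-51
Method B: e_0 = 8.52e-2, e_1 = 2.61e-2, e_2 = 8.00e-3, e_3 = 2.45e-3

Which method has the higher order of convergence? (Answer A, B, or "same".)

A

Method A: p ≈ ln(6.78e-51/1.84e-17)/ln(1.84e-17/2.56e-6) ≈ 3.00.
Method B: p ≈ ln(2.45e-3/8.00e-3)/ln(8.00e-3/2.61e-2) ≈ 1.00.
Method A has the higher order (≈3.0 vs ≈1.0).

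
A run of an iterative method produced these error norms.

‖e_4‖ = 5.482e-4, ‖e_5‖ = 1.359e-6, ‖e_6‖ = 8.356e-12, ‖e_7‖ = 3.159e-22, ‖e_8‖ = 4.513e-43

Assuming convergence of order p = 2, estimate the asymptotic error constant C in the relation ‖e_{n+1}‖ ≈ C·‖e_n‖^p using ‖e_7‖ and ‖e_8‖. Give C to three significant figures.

C ≈ ‖e_8‖ / ‖e_7‖^2
  = 4.513e-43 / (3.159e-22)^2
  = 4.513e-43 / 9.97928e-44 ≈ 4.5224

4.52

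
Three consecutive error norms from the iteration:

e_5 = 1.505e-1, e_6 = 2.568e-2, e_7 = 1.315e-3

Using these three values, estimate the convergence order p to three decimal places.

1.681

p ≈ ln(e_7/e_6) / ln(e_6/e_5)
  = ln(1.315e-3/2.568e-2) / ln(2.568e-2/1.505e-1)
  = ln(0.0512072) / ln(0.170631)
  = -2.971875 / -1.768252 ≈ 1.680685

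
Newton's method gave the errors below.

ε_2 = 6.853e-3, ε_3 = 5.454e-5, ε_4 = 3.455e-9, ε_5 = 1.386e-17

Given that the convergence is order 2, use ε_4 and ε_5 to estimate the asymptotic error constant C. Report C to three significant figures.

1.16

C ≈ ε_5 / ε_4^2
  = 1.386e-17 / (3.455e-9)^2
  = 1.386e-17 / 1.1937e-17 ≈ 1.1611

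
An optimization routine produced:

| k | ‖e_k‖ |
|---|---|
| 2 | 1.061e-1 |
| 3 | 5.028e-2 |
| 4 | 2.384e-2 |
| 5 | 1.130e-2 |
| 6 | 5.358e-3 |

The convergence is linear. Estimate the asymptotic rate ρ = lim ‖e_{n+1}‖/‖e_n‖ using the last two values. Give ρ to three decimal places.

ρ ≈ ‖e_6‖/‖e_5‖ = 5.358e-3/1.130e-2 = 0.47416

0.474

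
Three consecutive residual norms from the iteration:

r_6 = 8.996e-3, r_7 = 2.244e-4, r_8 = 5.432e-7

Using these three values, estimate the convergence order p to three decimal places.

p ≈ ln(r_8/r_7) / ln(r_7/r_6)
  = ln(5.432e-7/2.244e-4) / ln(2.244e-4/8.996e-3)
  = ln(0.00242068) / ln(0.0249444)
  = -6.023707 / -3.691106 ≈ 1.631952

1.632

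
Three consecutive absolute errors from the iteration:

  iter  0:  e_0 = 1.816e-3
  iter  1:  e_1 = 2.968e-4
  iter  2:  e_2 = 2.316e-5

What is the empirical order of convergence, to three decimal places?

p ≈ ln(e_2/e_1) / ln(e_1/e_0)
  = ln(2.316e-5/2.968e-4) / ln(2.968e-4/1.816e-3)
  = ln(0.0780323) / ln(0.163436)
  = -2.550632 / -1.811334 ≈ 1.408151

1.408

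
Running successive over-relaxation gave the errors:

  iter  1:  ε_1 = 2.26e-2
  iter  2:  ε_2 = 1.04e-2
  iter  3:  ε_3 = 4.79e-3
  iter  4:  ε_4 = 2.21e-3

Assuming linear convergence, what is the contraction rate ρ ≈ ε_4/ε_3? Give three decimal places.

0.461

ρ ≈ ε_4/ε_3 = 2.21e-3/4.79e-3 = 0.46138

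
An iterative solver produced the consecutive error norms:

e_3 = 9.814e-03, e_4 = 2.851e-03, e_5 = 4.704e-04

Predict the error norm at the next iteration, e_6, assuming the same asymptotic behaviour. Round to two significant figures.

3.4e-5

First estimate the order: p ≈ ln(e_5/e_4) / ln(e_4/e_3) = ln(4.704e-04/2.851e-03)/ln(2.851e-03/9.814e-03) = ln(0.164995)/ln(0.290503) ≈ 1.4576.
Then e_6 ≈ e_5·(e_5/e_4)^p = 4.704e-04·(0.164995)^1.4576 = 4.704e-04·0.0723412 ≈ 3.403e-05.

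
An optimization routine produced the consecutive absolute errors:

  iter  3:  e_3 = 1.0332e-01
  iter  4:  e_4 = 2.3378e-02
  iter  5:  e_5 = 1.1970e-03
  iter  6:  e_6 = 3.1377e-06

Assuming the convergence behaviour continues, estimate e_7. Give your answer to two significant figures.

2.2e-11

First estimate the order: p ≈ ln(e_6/e_5) / ln(e_5/e_4) = ln(3.1377e-06/1.1970e-03)/ln(1.1970e-03/2.3378e-02) = ln(0.0026213)/ln(0.051202) ≈ 2.0000.
Then e_7 ≈ e_6·(e_6/e_5)^p = 3.1377e-06·(0.0026213)^2.0000 = 3.1377e-06·6.87121e-06 ≈ 2.156e-11.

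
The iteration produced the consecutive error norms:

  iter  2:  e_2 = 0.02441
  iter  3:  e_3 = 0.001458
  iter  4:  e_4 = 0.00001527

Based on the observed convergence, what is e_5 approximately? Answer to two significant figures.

First estimate the order: p ≈ ln(e_4/e_3) / ln(e_3/e_2) = ln(0.00001527/0.001458)/ln(0.001458/0.02441) = ln(0.0104733)/ln(0.0597296) ≈ 1.6178.
Then e_5 ≈ e_4·(e_4/e_3)^p = 0.00001527·(0.0104733)^1.6178 = 0.00001527·0.000626457 ≈ 9.566e-09.

9.6e-9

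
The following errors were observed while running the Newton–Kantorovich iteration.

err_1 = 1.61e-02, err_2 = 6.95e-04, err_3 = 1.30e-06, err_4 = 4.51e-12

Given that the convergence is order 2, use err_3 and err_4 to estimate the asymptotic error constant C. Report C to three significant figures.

C ≈ err_4 / err_3^2
  = 4.51e-12 / (1.30e-06)^2
  = 4.51e-12 / 1.69e-12 ≈ 2.6686

2.67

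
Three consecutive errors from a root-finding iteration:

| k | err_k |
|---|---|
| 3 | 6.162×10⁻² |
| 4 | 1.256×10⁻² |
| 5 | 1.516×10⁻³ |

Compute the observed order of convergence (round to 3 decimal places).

1.329

p ≈ ln(err_5/err_4) / ln(err_4/err_3)
  = ln(1.516×10⁻³/1.256×10⁻²) / ln(1.256×10⁻²/6.162×10⁻²)
  = ln(0.120701) / ln(0.20383)
  = -2.114439 / -1.590469 ≈ 1.329444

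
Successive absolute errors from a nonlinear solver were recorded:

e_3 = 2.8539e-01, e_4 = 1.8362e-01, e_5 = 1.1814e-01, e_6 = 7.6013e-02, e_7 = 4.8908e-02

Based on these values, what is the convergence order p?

Consecutive ratios: e_7/e_6 = 4.8908e-02/7.6013e-02 = 0.643416, e_6/e_5 = 7.6013e-02/1.1814e-01 = 0.643415.
p ≈ ln(0.643416)/ln(0.643415) = -0.4410/-0.4410 ≈ 1.00.
So the convergence is linear (order 1).

1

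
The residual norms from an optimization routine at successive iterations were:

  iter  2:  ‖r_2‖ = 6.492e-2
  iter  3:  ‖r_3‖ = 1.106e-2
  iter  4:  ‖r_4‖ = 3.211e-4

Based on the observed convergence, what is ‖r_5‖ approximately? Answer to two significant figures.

First estimate the order: p ≈ ln(‖r_4‖/‖r_3‖) / ln(‖r_3‖/‖r_2‖) = ln(3.211e-4/1.106e-2)/ln(1.106e-2/6.492e-2) = ln(0.0290325)/ln(0.170364) ≈ 1.9998.
Then ‖r_5‖ ≈ ‖r_4‖·(‖r_4‖/‖r_3‖)^p = 3.211e-4·(0.0290325)^1.9998 = 3.211e-4·0.000843483 ≈ 2.708e-07.

2.7e-7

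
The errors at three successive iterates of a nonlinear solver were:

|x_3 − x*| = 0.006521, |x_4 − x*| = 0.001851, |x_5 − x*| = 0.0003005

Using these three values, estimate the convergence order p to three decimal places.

p ≈ ln(|x_5 − x*|/|x_4 − x*|) / ln(|x_4 − x*|/|x_3 − x*|)
  = ln(0.0003005/0.001851) / ln(0.001851/0.006521)
  = ln(0.162345) / ln(0.283852)
  = -1.818032 / -1.259302 ≈ 1.443682

1.444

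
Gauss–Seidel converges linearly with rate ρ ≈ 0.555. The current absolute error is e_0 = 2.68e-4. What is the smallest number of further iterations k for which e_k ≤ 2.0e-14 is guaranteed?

After k steps, e_k ≈ 2.68e-4·0.555^k.
Need 0.555^k ≤ 2.0e-14/2.68e-4 = 7.46269e-11.
k ≥ ln(7.46269e-11)/ln(0.555) = -23.3185/-0.58879 = 39.604.
Smallest integer k = 40.

40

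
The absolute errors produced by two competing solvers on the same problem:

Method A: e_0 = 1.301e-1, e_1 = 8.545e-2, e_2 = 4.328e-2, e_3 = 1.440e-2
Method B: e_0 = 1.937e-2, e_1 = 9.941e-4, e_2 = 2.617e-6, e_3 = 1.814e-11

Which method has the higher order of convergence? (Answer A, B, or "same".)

Method A: p ≈ ln(1.440e-2/4.328e-2)/ln(4.328e-2/8.545e-2) ≈ 1.62.
Method B: p ≈ ln(1.814e-11/2.617e-6)/ln(2.617e-6/9.941e-4) ≈ 2.00.
Method B has the higher order (≈2.0 vs ≈1.6).

B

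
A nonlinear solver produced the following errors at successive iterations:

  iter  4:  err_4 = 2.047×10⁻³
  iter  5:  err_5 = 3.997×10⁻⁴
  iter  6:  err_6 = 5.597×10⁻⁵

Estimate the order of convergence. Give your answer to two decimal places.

1.20

p ≈ ln(err_6/err_5) / ln(err_5/err_4)
  = ln(5.597×10⁻⁵/3.997×10⁻⁴) / ln(3.997×10⁻⁴/2.047×10⁻³)
  = ln(0.14003) / ln(0.195261)
  = -1.96590 / -1.63342 ≈ 1.20355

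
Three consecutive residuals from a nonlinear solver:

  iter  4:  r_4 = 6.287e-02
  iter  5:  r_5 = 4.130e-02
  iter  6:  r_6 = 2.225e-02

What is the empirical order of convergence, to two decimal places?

p ≈ ln(r_6/r_5) / ln(r_5/r_4)
  = ln(2.225e-02/4.130e-02) / ln(4.130e-02/6.287e-02)
  = ln(0.538741) / ln(0.656911)
  = -0.61852 / -0.42021 ≈ 1.47193

1.47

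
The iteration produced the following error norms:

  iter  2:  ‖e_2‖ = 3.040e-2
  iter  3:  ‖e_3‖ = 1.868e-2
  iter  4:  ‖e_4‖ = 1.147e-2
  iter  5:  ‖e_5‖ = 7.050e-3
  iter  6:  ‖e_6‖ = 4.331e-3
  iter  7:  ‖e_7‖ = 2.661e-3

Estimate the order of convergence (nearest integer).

Consecutive ratios: ‖e_7‖/‖e_6‖ = 2.661e-3/4.331e-3 = 0.614408, ‖e_6‖/‖e_5‖ = 4.331e-3/7.050e-3 = 0.614326.
p ≈ ln(0.614408)/ln(0.614326) = -0.4871/-0.4872 ≈ 1.00.
So the convergence is linear (order 1).

1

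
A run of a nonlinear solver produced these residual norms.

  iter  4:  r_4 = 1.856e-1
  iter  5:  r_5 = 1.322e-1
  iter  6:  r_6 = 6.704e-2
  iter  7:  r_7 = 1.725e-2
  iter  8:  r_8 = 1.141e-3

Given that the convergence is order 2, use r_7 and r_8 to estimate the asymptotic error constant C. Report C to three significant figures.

C ≈ r_8 / r_7^2
  = 1.141e-3 / (1.725e-2)^2
  = 1.141e-3 / 0.000297563 ≈ 3.8345

3.83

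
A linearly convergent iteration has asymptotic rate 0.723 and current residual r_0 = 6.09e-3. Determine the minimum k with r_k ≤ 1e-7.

34

After k steps, r_k ≈ 6.09e-3·0.723^k.
Need 0.723^k ≤ 1e-7/6.09e-3 = 1.64204e-05.
k ≥ ln(1.64204e-05)/ln(0.723) = -11.0170/-0.32435 = 33.966.
Smallest integer k = 34.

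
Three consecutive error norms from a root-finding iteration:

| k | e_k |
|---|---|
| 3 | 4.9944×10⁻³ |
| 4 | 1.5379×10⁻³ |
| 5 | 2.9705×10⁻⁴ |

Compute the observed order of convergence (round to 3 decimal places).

p ≈ ln(e_5/e_4) / ln(e_4/e_3)
  = ln(2.9705×10⁻⁴/1.5379×10⁻³) / ln(1.5379×10⁻³/4.9944×10⁻³)
  = ln(0.193153) / ln(0.307925)
  = -1.644273 / -1.177899 ≈ 1.395937

1.396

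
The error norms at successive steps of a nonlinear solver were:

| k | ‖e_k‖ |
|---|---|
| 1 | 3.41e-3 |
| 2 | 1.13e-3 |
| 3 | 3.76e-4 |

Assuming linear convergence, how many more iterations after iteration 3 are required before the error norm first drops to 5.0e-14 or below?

21

Rate ρ ≈ ‖e_3‖/‖e_2‖ = 3.76e-4/1.13e-3 = 0.3327.
After j more steps, ‖e_{3+j}‖ ≈ 3.76e-4·ρ^j; need ρ^j ≤ 5.0e-14/3.76e-4 = 1.32979e-10.
j ≥ ln(1.32979e-10)/ln(0.3327) = -22.7408/-1.10051 = 20.664.
So 21 more iterations are needed.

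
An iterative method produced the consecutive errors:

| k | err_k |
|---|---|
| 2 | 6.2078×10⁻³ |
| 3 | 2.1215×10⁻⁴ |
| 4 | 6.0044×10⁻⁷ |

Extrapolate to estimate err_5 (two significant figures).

2.2e-11

First estimate the order: p ≈ ln(err_4/err_3) / ln(err_3/err_2) = ln(6.0044×10⁻⁷/2.1215×10⁻⁴)/ln(2.1215×10⁻⁴/6.2078×10⁻³) = ln(0.00283026)/ln(0.0341747) ≈ 1.7378.
Then err_5 ≈ err_4·(err_4/err_3)^p = 6.0044×10⁻⁷·(0.00283026)^1.7378 = 6.0044×10⁻⁷·3.73064e-05 ≈ 2.24e-11.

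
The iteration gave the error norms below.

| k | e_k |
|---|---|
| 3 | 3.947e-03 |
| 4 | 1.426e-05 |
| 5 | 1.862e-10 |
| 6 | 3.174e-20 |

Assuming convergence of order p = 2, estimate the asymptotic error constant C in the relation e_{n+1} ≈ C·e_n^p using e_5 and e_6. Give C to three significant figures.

C ≈ e_6 / e_5^2
  = 3.174e-20 / (1.862e-10)^2
  = 3.174e-20 / 3.46704e-20 ≈ 0.91548

0.915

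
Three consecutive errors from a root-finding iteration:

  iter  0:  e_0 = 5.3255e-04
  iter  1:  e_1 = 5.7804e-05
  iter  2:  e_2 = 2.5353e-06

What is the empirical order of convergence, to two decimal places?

1.41

p ≈ ln(e_2/e_1) / ln(e_1/e_0)
  = ln(2.5353e-06/5.7804e-05) / ln(5.7804e-05/5.3255e-04)
  = ln(0.0438603) / ln(0.108542)
  = -3.12675 / -2.22062 ≈ 1.40805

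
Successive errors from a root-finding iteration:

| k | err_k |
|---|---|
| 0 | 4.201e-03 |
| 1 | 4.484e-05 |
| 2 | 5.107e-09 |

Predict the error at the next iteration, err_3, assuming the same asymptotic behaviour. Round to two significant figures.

6.6e-17

First estimate the order: p ≈ ln(err_2/err_1) / ln(err_1/err_0) = ln(5.107e-09/4.484e-05)/ln(4.484e-05/4.201e-03) = ln(0.000113894)/ln(0.0106736) ≈ 2.0001.
Then err_3 ≈ err_2·(err_2/err_1)^p = 5.107e-09·(0.000113894)^2.0001 = 5.107e-09·1.29601e-08 ≈ 6.619e-17.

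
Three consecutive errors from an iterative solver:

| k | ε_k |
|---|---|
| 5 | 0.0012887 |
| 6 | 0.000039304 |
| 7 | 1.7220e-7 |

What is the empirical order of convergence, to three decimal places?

p ≈ ln(ε_7/ε_6) / ln(ε_6/ε_5)
  = ln(1.7220e-7/0.000039304) / ln(0.000039304/0.0012887)
  = ln(0.00438123) / ln(0.030499)
  = -5.430426 / -3.490061 ≈ 1.555969

1.556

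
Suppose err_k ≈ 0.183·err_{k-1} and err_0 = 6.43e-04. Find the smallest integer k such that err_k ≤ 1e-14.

15

After k steps, err_k ≈ 6.43e-04·0.183^k.
Need 0.183^k ≤ 1e-14/6.43e-04 = 1.55521e-11.
k ≥ ln(1.55521e-11)/ln(0.183) = -24.8868/-1.69827 = 14.654.
Smallest integer k = 15.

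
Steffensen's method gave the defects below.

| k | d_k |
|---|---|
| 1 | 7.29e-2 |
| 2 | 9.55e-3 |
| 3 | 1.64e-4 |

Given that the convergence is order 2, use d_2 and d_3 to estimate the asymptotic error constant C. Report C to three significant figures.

C ≈ d_3 / d_2^2
  = 1.64e-4 / (9.55e-3)^2
  = 1.64e-4 / 9.12025e-05 ≈ 1.7982

1.80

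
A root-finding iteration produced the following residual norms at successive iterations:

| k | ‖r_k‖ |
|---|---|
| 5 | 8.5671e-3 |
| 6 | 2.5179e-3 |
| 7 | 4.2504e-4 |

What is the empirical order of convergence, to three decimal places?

p ≈ ln(‖r_7‖/‖r_6‖) / ln(‖r_6‖/‖r_5‖)
  = ln(4.2504e-4/2.5179e-3) / ln(2.5179e-3/8.5671e-3)
  = ln(0.168807) / ln(0.293903)
  = -1.778999 / -1.224505 ≈ 1.452831

1.453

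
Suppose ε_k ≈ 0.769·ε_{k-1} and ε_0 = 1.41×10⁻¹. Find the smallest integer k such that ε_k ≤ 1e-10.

81

After k steps, ε_k ≈ 1.41×10⁻¹·0.769^k.
Need 0.769^k ≤ 1e-10/1.41×10⁻¹ = 7.0922e-10.
k ≥ ln(7.0922e-10)/ln(0.769) = -21.0669/-0.26266 = 80.206.
Smallest integer k = 81.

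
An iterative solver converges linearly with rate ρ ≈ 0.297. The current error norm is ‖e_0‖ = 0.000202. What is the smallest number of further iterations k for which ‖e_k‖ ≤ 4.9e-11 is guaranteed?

After k steps, ‖e_k‖ ≈ 0.000202·0.297^k.
Need 0.297^k ≤ 4.9e-11/0.000202 = 2.42574e-07.
k ≥ ln(2.42574e-07)/ln(0.297) = -15.2320/-1.21402 = 12.547.
Smallest integer k = 13.

13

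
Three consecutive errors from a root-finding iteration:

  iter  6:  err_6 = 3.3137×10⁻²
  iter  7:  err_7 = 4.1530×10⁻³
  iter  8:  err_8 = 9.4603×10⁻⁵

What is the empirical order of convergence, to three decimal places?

p ≈ ln(err_8/err_7) / ln(err_7/err_6)
  = ln(9.4603×10⁻⁵/4.1530×10⁻³) / ln(4.1530×10⁻³/3.3137×10⁻²)
  = ln(0.0227794) / ln(0.125328)
  = -3.781899 / -2.076821 ≈ 1.821004

1.821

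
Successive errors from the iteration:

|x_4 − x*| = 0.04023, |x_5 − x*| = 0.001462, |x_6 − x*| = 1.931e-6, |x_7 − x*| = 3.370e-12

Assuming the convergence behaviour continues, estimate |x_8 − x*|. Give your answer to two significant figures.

First estimate the order: p ≈ ln(|x_7 − x*|/|x_6 − x*|) / ln(|x_6 − x*|/|x_5 − x*|) = ln(3.370e-12/1.931e-6)/ln(1.931e-6/0.001462) = ln(1.74521e-06)/ln(0.00132079) ≈ 1.9999.
Then |x_8 − x*| ≈ |x_7 − x*|·(|x_7 − x*|/|x_6 − x*|)^p = 3.370e-12·(1.74521e-06)^1.9999 = 3.370e-12·3.0498e-12 ≈ 1.028e-23.

1.0e-23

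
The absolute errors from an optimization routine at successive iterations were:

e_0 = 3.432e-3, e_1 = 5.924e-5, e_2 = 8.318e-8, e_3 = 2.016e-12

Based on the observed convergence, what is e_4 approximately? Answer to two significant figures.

6.9e-20

First estimate the order: p ≈ ln(e_3/e_2) / ln(e_2/e_1) = ln(2.016e-12/8.318e-8)/ln(8.318e-8/5.924e-5) = ln(2.42366e-05)/ln(0.00140412) ≈ 1.6180.
Then e_4 ≈ e_3·(e_3/e_2)^p = 2.016e-12·(2.42366e-05)^1.6180 = 2.016e-12·3.40467e-08 ≈ 6.864e-20.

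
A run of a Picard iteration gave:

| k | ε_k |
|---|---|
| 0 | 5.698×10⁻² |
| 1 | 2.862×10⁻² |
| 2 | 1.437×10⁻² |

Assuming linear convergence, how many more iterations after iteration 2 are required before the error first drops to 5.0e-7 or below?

15

Rate ρ ≈ ε_2/ε_1 = 1.437×10⁻²/2.862×10⁻² = 0.5021.
After j more steps, ε_{2+j} ≈ 1.437×10⁻²·ρ^j; need ρ^j ≤ 5.0e-7/1.437×10⁻² = 3.47947e-05.
j ≥ ln(3.47947e-05)/ln(0.5021) = -10.2660/-0.68896 = 14.901.
So 15 more iterations are needed.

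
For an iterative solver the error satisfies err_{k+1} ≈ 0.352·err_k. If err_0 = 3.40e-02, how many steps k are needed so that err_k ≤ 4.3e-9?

16

After k steps, err_k ≈ 3.40e-02·0.352^k.
Need 0.352^k ≤ 4.3e-9/3.40e-02 = 1.26471e-07.
k ≥ ln(1.26471e-07)/ln(0.352) = -15.8833/-1.04412 = 15.212.
Smallest integer k = 16.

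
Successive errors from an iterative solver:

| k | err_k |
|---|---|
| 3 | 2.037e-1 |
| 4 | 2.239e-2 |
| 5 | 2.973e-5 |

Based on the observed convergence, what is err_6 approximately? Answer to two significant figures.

First estimate the order: p ≈ ln(err_5/err_4) / ln(err_4/err_3) = ln(2.973e-5/2.239e-2)/ln(2.239e-2/2.037e-1) = ln(0.00132782)/ln(0.109917) ≈ 3.0001.
Then err_6 ≈ err_5·(err_5/err_4)^p = 2.973e-5·(0.00132782)^3.0001 = 2.973e-5·2.33954e-09 ≈ 6.955e-14.

7.0e-14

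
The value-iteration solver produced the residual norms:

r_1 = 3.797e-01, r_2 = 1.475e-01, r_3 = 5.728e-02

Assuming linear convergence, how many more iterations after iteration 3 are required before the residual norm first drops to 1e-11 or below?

24

Rate ρ ≈ r_3/r_2 = 5.728e-02/1.475e-01 = 0.3883.
After j more steps, r_{3+j} ≈ 5.728e-02·ρ^j; need ρ^j ≤ 1e-11/5.728e-02 = 1.74581e-10.
j ≥ ln(1.74581e-10)/ln(0.3883) = -22.4686/-0.94598 = 23.752.
So 24 more iterations are needed.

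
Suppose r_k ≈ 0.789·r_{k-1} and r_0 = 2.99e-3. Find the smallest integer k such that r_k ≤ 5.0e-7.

After k steps, r_k ≈ 2.99e-3·0.789^k.
Need 0.789^k ≤ 5.0e-7/2.99e-3 = 0.000167224.
k ≥ ln(0.000167224)/ln(0.789) = -8.6962/-0.23699 = 36.694.
Smallest integer k = 37.

37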